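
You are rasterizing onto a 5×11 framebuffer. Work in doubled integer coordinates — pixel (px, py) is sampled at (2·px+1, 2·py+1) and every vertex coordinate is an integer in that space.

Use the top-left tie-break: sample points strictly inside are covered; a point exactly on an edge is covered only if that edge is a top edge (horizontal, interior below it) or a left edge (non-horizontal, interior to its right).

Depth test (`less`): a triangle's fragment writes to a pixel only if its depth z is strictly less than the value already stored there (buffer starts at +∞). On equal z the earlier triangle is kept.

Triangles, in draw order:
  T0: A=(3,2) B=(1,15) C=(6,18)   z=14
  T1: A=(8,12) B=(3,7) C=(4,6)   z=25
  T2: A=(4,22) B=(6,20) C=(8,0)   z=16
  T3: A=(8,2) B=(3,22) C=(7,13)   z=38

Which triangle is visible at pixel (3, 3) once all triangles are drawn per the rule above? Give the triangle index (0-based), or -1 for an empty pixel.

T0:
  2·area = 71  (B↔C swapped to make it positive)
  edge (3, 2)→(6, 18): d=(3,16) right/bottom  bias=-1
  edge (6, 18)→(1, 15): d=(-5,-3) top-left  bias=+0
  edge (1, 15)→(3, 2): d=(2,-13) top-left  bias=+0
    (1,1)@(3, 3): e=[3,66,2] → X
    (2,1)@(5, 3): e=[-29,72,28] → .
    (1,2)@(3, 5): e=[9,56,6] → X
    (2,2)@(5, 5): e=[-23,62,32] → .
    (1,3)@(3, 7): e=[15,46,10] → X
    (2,3)@(5, 7): e=[-17,52,36] → .
    (1,4)@(3, 9): e=[21,36,14] → X
    (2,4)@(5, 9): e=[-11,42,40] → .
    (1,5)@(3, 11): e=[27,26,18] → X
    (2,5)@(5, 11): e=[-5,32,44] → .
    (1,6)@(3, 13): e=[33,16,22] → X
    (2,6)@(5, 13): e=[1,22,48] → X
    (0,7)@(1, 15): e=[71,0,0] → X  [on edge]
  covered (11 px):
    . . . . .
    . X . . .
    . X . . .
    . X . . .
    . X . . .
    . X . . .
    . X X . .
    X X X . .
    . . X . .
    . . . . .
    . . . . .
T1:
  2·area = 10
  edge (8, 12)→(3, 7): d=(-5,-5) top-left  bias=+0
  edge (3, 7)→(4, 6): d=(1,-1) top-left  bias=+0
  edge (4, 6)→(8, 12): d=(4,6) right/bottom  bias=-1
    (4,0)@(9, 1): e=[60,0,-50] → .  [on edge]
    (3,1)@(7, 3): e=[40,0,-30] → .  [on edge]
    (0,2)@(1, 5): e=[0,-4,14] → .  [on edge]
    (2,2)@(5, 5): e=[20,0,-10] → .  [on edge]
    (1,3)@(3, 7): e=[0,0,10] → X  [on edge]
    (2,3)@(5, 7): e=[10,2,-2] → .
    (0,4)@(1, 9): e=[-20,0,30] → .  [on edge]
    (1,4)@(3, 9): e=[-10,2,18] → .
    (2,4)@(5, 9): e=[0,4,6] → X  [on edge]
    (3,4)@(7, 9): e=[10,6,-6] → .
    (2,5)@(5, 11): e=[-10,6,14] → .
    (3,5)@(7, 11): e=[0,8,2] → X  [on edge]
    (4,6)@(9, 13): e=[0,12,-2] → .  [on edge]
  covered (3 px):
    . . . . .
    . . . . .
    . . . . .
    . X . . .
    . . X . .
    . . . X .
    . . . . .
    . . . . .
    . . . . .
    . . . . .
    . . . . .
T2:
  2·area = 36  (B↔C swapped to make it positive)
  edge (4, 22)→(8, 0): d=(4,-22) top-left  bias=+0
  edge (8, 0)→(6, 20): d=(-2,20) right/bottom  bias=-1
  edge (6, 20)→(4, 22): d=(-2,2) right/bottom  bias=-1
    (3,3)@(7, 7): e=[6,6,24] → X
    (4,3)@(9, 7): e=[50,-34,20] → .
    (3,4)@(7, 9): e=[14,2,20] → X
    (4,4)@(9, 9): e=[58,-38,16] → .
    (3,5)@(7, 11): e=[22,-2,16] → .
    (2,8)@(5, 17): e=[2,26,8] → X
    (3,8)@(7, 17): e=[46,-14,4] → .
    (4,8)@(9, 17): e=[90,-54,0] → .  [on edge]
    (2,9)@(5, 19): e=[10,22,4] → X
    (3,9)@(7, 19): e=[54,-18,0] → .  [on edge]
    (2,10)@(5, 21): e=[18,18,0] → .  [on edge]
  covered (4 px):
    . . . . .
    . . . . .
    . . . . .
    . . . X .
    . . . X .
    . . . . .
    . . . . .
    . . . . .
    . . X . .
    . . X . .
    . . . . .
T3:
  2·area = 35  (B↔C swapped to make it positive)
  edge (8, 2)→(7, 13): d=(-1,11) right/bottom  bias=-1
  edge (7, 13)→(3, 22): d=(-4,9) right/bottom  bias=-1
  edge (3, 22)→(8, 2): d=(5,-20) top-left  bias=+0
    (3,3)@(7, 7): e=[6,24,5] → X
    (4,3)@(9, 7): e=[-16,6,45] → .
    (3,4)@(7, 9): e=[4,16,15] → X
    (4,4)@(9, 9): e=[-18,-2,55] → .
    (3,5)@(7, 11): e=[2,8,25] → X
    (4,5)@(9, 11): e=[-20,-10,65] → .
    (3,6)@(7, 13): e=[0,0,35] → .  [on edge]
    (2,7)@(5, 15): e=[20,10,5] → X
    (3,7)@(7, 15): e=[-2,-8,45] → .
    (2,8)@(5, 17): e=[18,2,15] → X
    (3,8)@(7, 17): e=[-4,-16,55] → .
    (2,9)@(5, 19): e=[16,-6,25] → .
  covered (5 px):
    . . . . .
    . . . . .
    . . . . .
    . . . X .
    . . . X .
    . . . X .
    . . . . .
    . . X . .
    . . X . .
    . . . . .
    . . . . .

Z-buffer (winner per pixel, '.' = empty):
  . . . . .
  . 0 . . .
  . 0 . . .
  . 0 . 2 .
  . 0 1 2 .
  . 0 . 1 .
  . 0 0 . .
  0 0 0 . .
  . . 0 . .
  . . 2 . .
  . . . . .

Answer: 2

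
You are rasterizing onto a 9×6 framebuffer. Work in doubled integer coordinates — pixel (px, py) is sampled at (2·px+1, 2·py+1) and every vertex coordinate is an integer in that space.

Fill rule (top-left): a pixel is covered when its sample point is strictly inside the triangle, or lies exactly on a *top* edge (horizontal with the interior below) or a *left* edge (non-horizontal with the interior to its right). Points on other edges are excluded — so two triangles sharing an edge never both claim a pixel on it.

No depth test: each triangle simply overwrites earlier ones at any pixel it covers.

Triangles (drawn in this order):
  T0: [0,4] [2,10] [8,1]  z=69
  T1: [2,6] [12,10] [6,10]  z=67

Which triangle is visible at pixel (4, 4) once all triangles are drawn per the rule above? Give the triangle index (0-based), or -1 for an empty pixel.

T0:
  2·area = 54  (B↔C swapped to make it positive)
  edge (0, 4)→(8, 1): d=(8,-3) top-left  bias=+0
  edge (8, 1)→(2, 10): d=(-6,9) right/bottom  bias=-1
  edge (2, 10)→(0, 4): d=(-2,-6) top-left  bias=+0
    (1,1)@(3, 3): e=[1,33,20] → X
    (2,1)@(5, 3): e=[7,15,32] → X
    (3,1)@(7, 3): e=[13,-3,44] → .
    (0,2)@(1, 5): e=[11,39,4] → X
    (3,2)@(7, 5): e=[29,-15,40] → .
    (0,3)@(1, 7): e=[27,27,0] → X  [on edge]
    (2,3)@(5, 7): e=[39,-9,24] → .
    (0,4)@(1, 9): e=[43,15,-4] → .
    (1,4)@(3, 9): e=[49,-3,8] → .
  covered (7 px):
    . . . . . . . . .
    . X X . . . . . .
    X X X . . . . . .
    X X . . . . . . .
    . . . . . . . . .
    . . . . . . . . .
T1:
  2·area = 24
  edge (2, 6)→(12, 10): d=(10,4) right/bottom  bias=-1
  edge (12, 10)→(6, 10): d=(-6,0) right/bottom  bias=-1
  edge (6, 10)→(2, 6): d=(-4,-4) top-left  bias=+0
    (0,2)@(1, 5): e=[-6,30,0] → .  [on edge]
    (1,3)@(3, 7): e=[6,18,0] → X  [on edge]
    (2,3)@(5, 7): e=[-2,18,8] → .
    (1,4)@(3, 9): e=[26,6,-8] → .
    (2,4)@(5, 9): e=[18,6,0] → X  [on edge]
    (3,4)@(7, 9): e=[10,6,8] → X
    (4,4)@(9, 9): e=[2,6,16] → X
    (5,4)@(11, 9): e=[-6,6,24] → .
    (2,5)@(5, 11): e=[38,-6,-8] → .
    (3,5)@(7, 11): e=[30,-6,0] → .  [on edge]
    (4,5)@(9, 11): e=[22,-6,8] → .
  covered (4 px):
    . . . . . . . . .
    . . . . . . . . .
    . . . . . . . . .
    . X . . . . . . .
    . . X X X . . . .
    . . . . . . . . .

Z-buffer (winner per pixel, '.' = empty):
  . . . . . . . . .
  . 0 0 . . . . . .
  0 0 0 . . . . . .
  0 1 . . . . . . .
  . . 1 1 1 . . . .
  . . . . . . . . .

Result: 1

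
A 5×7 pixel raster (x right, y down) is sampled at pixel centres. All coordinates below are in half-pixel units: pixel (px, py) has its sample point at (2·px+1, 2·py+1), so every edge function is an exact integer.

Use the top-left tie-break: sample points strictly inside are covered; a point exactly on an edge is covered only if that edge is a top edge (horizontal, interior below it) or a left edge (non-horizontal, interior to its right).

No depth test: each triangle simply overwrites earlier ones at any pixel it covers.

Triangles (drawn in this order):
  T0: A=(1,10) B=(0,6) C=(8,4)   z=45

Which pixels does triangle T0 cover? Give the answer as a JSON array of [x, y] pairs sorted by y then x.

T0:
  2·area = 34
  edge (1, 10)→(0, 6): d=(-1,-4) top-left  bias=+0
  edge (0, 6)→(8, 4): d=(8,-2) top-left  bias=+0
  edge (8, 4)→(1, 10): d=(-7,6) right/bottom  bias=-1
    (2,2)@(5, 5): e=[21,2,11] → #
    (3,2)@(7, 5): e=[29,6,-1] → ·
    (0,3)@(1, 7): e=[3,10,21] → #
    (1,3)@(3, 7): e=[11,14,9] → #
    (2,3)@(5, 7): e=[19,18,-3] → ·
    (0,4)@(1, 9): e=[1,26,7] → #
    (1,4)@(3, 9): e=[9,30,-5] → ·
    (0,5)@(1, 11): e=[-1,42,-7] → ·
  covered (4 px):
    · · · · ·
    · · · · ·
    · · # · ·
    # # · · ·
    # · · · ·
    · · · · ·
    · · · · ·

Answer: [[2,2],[0,3],[1,3],[0,4]]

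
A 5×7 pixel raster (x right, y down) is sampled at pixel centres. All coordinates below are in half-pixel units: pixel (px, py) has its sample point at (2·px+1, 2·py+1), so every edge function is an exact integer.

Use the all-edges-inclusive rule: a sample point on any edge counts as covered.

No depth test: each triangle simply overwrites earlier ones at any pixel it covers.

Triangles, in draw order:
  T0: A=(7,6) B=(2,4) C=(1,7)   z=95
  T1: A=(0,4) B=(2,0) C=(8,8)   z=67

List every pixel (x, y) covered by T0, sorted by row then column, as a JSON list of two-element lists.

T0:
  2·area = 17  (B↔C swapped to make it positive)
  edge (7, 6)→(1, 7): d=(-6,1) inclusive
  edge (1, 7)→(2, 4): d=(1,-3) inclusive
  edge (2, 4)→(7, 6): d=(5,2) inclusive
    (1,0)@(3, 1): e=[34,0,-17] → ·  [on edge]
    (1,2)@(3, 5): e=[10,4,3] → #
    (2,2)@(5, 5): e=[8,10,-1] → ·
    (0,3)@(1, 7): e=[0,0,17] → #  [on edge]
    (1,3)@(3, 7): e=[-2,6,13] → ·
    (0,4)@(1, 9): e=[-12,2,27] → ·
  covered (2 px):
    · · · · ·
    · · · · ·
    · # · · ·
    # · · · ·
    · · · · ·
    · · · · ·
    · · · · ·
T1:
  2·area = 40
  edge (0, 4)→(2, 0): d=(2,-4) inclusive
  edge (2, 0)→(8, 8): d=(6,8) inclusive
  edge (8, 8)→(0, 4): d=(-8,-4) inclusive
    (0,1)@(1, 3): e=[2,26,12] → #
    (1,1)@(3, 3): e=[10,10,20] → #
    (2,1)@(5, 3): e=[18,-6,28] → ·
    (0,2)@(1, 5): e=[6,38,-4] → ·
    (1,2)@(3, 5): e=[14,22,4] → #
    (2,2)@(5, 5): e=[22,6,12] → #
    (3,2)@(7, 5): e=[30,-10,20] → ·
    (1,3)@(3, 7): e=[18,34,-12] → ·
    (2,3)@(5, 7): e=[26,18,-4] → ·
    (3,3)@(7, 7): e=[34,2,4] → #
    (4,3)@(9, 7): e=[42,-14,12] → ·
    (3,4)@(7, 9): e=[38,14,-12] → ·
  covered (5 px):
    · · · · ·
    # # · · ·
    · # # · ·
    · · · # ·
    · · · · ·
    · · · · ·
    · · · · ·

Result: [[1,2],[0,3]]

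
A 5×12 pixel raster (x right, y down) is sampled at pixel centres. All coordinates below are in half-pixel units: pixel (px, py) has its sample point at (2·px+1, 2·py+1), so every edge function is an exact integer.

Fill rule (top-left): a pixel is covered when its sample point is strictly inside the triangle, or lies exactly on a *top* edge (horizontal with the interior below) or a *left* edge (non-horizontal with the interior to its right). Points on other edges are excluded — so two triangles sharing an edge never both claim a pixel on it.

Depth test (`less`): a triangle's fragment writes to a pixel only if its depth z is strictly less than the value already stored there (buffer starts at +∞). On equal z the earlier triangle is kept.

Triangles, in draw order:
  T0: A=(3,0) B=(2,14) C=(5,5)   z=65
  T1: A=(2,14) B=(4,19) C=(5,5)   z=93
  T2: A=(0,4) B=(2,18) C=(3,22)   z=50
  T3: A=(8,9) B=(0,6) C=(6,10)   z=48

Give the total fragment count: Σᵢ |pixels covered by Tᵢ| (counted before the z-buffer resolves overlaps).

T0:
  2·area = 33  (B↔C swapped to make it positive)
  edge (3, 0)→(5, 5): d=(2,5) right/bottom  bias=-1
  edge (5, 5)→(2, 14): d=(-3,9) right/bottom  bias=-1
  edge (2, 14)→(3, 0): d=(1,-14) top-left  bias=+0
    (1,0)@(3, 1): e=[2,30,1] → X
    (2,0)@(5, 1): e=[-8,12,29] → .
    (1,1)@(3, 3): e=[6,24,3] → X
    (2,1)@(5, 3): e=[-4,6,31] → .
    (1,2)@(3, 5): e=[10,18,5] → X
    (2,2)@(5, 5): e=[0,0,33] → .  [on edge]
    (1,3)@(3, 7): e=[14,12,7] → X
    (2,3)@(5, 7): e=[4,-6,35] → .
    (1,4)@(3, 9): e=[18,6,9] → X
    (2,4)@(5, 9): e=[8,-12,37] → .
    (1,5)@(3, 11): e=[22,0,11] → .  [on edge]
    (4,7)@(9, 15): e=[0,-66,99] → .  [on edge]
    (0,8)@(1, 17): e=[44,0,-11] → .  [on edge]
  covered (5 px):
    . X . . .
    . X . . .
    . X . . .
    . X . . .
    . X . . .
    . . . . .
    . . . . .
    . . . . .
    . . . . .
    . . . . .
    . . . . .
    . . . . .
T1:
  2·area = 33  (B↔C swapped to make it positive)
  edge (2, 14)→(5, 5): d=(3,-9) top-left  bias=+0
  edge (5, 5)→(4, 19): d=(-1,14) right/bottom  bias=-1
  edge (4, 19)→(2, 14): d=(-2,-5) top-left  bias=+0
    (2,2)@(5, 5): e=[0,0,33] → .  [on edge]
    (1,5)@(3, 11): e=[0,22,11] → X  [on edge]
    (2,5)@(5, 11): e=[18,-6,21] → .
    (1,6)@(3, 13): e=[6,20,7] → X
    (2,6)@(5, 13): e=[24,-8,17] → .
    (1,7)@(3, 15): e=[12,18,3] → X
    (2,7)@(5, 15): e=[30,-10,13] → .
    (0,8)@(1, 17): e=[0,44,-11] → .  [on edge]
    (1,8)@(3, 17): e=[18,16,-1] → .
  covered (3 px):
    . . . . .
    . . . . .
    . . . . .
    . . . . .
    . . . . .
    . X . . .
    . X . . .
    . X . . .
    . . . . .
    . . . . .
    . . . . .
    . . . . .
T2:
  2·area = 6  (B↔C swapped to make it positive)
  edge (0, 4)→(3, 22): d=(3,18) right/bottom  bias=-1
  edge (3, 22)→(2, 18): d=(-1,-4) top-left  bias=+0
  edge (2, 18)→(0, 4): d=(-2,-14) top-left  bias=+0
    (0,5)@(1, 11): e=[3,3,0] → X  [on edge]
    (1,5)@(3, 11): e=[-33,11,28] → .
    (0,6)@(1, 13): e=[9,1,-4] → .
  covered (1 px):
    . . . . .
    . . . . .
    . . . . .
    . . . . .
    . . . . .
    X . . . .
    . . . . .
    . . . . .
    . . . . .
    . . . . .
    . . . . .
    . . . . .
T3:
  2·area = 14  (B↔C swapped to make it positive)
  edge (8, 9)→(6, 10): d=(-2,1) right/bottom  bias=-1
  edge (6, 10)→(0, 6): d=(-6,-4) top-left  bias=+0
  edge (0, 6)→(8, 9): d=(8,3) right/bottom  bias=-1
    (2,4)@(5, 9): e=[3,2,9] → X
    (3,4)@(7, 9): e=[1,10,3] → X
    (4,4)@(9, 9): e=[-1,18,-3] → .
    (2,5)@(5, 11): e=[-1,-10,25] → .
    (3,5)@(7, 11): e=[-3,-2,19] → .
  covered (2 px):
    . . . . .
    . . . . .
    . . . . .
    . . . . .
    . . X X .
    . . . . .
    . . . . .
    . . . . .
    . . . . .
    . . . . .
    . . . . .
    . . . . .

Result: 11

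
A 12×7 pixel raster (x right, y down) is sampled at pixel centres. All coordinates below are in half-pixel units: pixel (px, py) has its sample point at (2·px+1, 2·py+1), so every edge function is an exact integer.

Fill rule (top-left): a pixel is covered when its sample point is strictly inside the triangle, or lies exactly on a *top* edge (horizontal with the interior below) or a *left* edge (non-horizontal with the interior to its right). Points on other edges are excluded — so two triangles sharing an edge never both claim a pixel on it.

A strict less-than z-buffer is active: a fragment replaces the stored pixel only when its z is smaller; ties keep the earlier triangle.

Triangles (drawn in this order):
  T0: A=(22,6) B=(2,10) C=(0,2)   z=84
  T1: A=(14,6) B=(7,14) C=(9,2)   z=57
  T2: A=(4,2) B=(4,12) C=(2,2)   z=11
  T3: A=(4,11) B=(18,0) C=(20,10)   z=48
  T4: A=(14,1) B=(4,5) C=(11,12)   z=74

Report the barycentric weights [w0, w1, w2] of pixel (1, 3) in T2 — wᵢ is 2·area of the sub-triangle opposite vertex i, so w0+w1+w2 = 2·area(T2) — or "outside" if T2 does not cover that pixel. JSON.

T0:
  2·area = 168
  edge (22, 6)→(2, 10): d=(-20,4) right/bottom  bias=-1
  edge (2, 10)→(0, 2): d=(-2,-8) top-left  bias=+0
  edge (0, 2)→(22, 6): d=(22,4) right/bottom  bias=-1
    (0,1)@(1, 3): e=[144,6,18] → █
    (1,1)@(3, 3): e=[136,22,10] → █
    (2,1)@(5, 3): e=[128,38,2] → █
    (3,1)@(7, 3): e=[120,54,-6] → ·
    (0,2)@(1, 5): e=[104,2,62] → █
    (3,2)@(7, 5): e=[80,50,38] → █
    (4,2)@(9, 5): e=[72,66,30] → █
    (5,2)@(11, 5): e=[64,82,22] → █
    (6,2)@(13, 5): e=[56,98,14] → █
    (7,2)@(15, 5): e=[48,114,6] → █
    (8,2)@(17, 5): e=[40,130,-2] → ·
    (0,3)@(1, 7): e=[64,-2,106] → ·
    (8,3)@(17, 7): e=[0,126,42] → ·  [on edge]
    (3,4)@(7, 9): e=[0,42,126] → ·  [on edge]
  covered (20 px):
    · · · · · · · · · · · ·
    █ █ █ · · · · · · · · ·
    █ █ █ █ █ █ █ █ · · · ·
    · █ █ █ █ █ █ █ · · · ·
    · █ █ · · · · · · · · ·
    · · · · · · · · · · · ·
    · · · · · · · · · · · ·
T1:
  2·area = 68
  edge (14, 6)→(7, 14): d=(-7,8) right/bottom  bias=-1
  edge (7, 14)→(9, 2): d=(2,-12) top-left  bias=+0
  edge (9, 2)→(14, 6): d=(5,4) right/bottom  bias=-1
    (4,1)@(9, 3): e=[61,2,5] → █
    (5,1)@(11, 3): e=[45,26,-3] → ·
    (4,2)@(9, 5): e=[47,6,15] → █
    (5,2)@(11, 5): e=[31,30,7] → █
    (6,2)@(13, 5): e=[15,54,-1] → ·
    (4,3)@(9, 7): e=[33,10,25] → █
    (6,3)@(13, 7): e=[1,58,9] → █
    (7,3)@(15, 7): e=[-15,82,1] → ·
    (4,4)@(9, 9): e=[19,14,35] → █
    (6,4)@(13, 9): e=[-13,62,19] → ·
    (4,5)@(9, 11): e=[5,18,45] → █
    (5,5)@(11, 11): e=[-11,42,37] → ·
  covered (9 px):
    · · · · · · · · · · · ·
    · · · · █ · · · · · · ·
    · · · · █ █ · · · · · ·
    · · · · █ █ █ · · · · ·
    · · · · █ █ · · · · · ·
    · · · · █ · · · · · · ·
    · · · · · · · · · · · ·
T2:
  2·area = 20
  edge (4, 2)→(4, 12): d=(0,10) right/bottom  bias=-1
  edge (4, 12)→(2, 2): d=(-2,-10) top-left  bias=+0
  edge (2, 2)→(4, 2): d=(2,0) top-left  bias=+0
    (1,1)@(3, 3): e=[10,8,2] → █
    (2,1)@(5, 3): e=[-10,28,2] → ·
    (1,2)@(3, 5): e=[10,4,6] → █
    (2,2)@(5, 5): e=[-10,24,6] → ·
    (1,3)@(3, 7): e=[10,0,10] → █  [on edge]
    (2,3)@(5, 7): e=[-10,20,10] → ·
    (1,4)@(3, 9): e=[10,-4,14] → ·
  covered (3 px):
    · · · · · · · · · · · ·
    · █ · · · · · · · · · ·
    · █ · · · · · · · · · ·
    · █ · · · · · · · · · ·
    · · · · · · · · · · · ·
    · · · · · · · · · · · ·
    · · · · · · · · · · · ·
T3:
  2·area = 162
  edge (4, 11)→(18, 0): d=(14,-11) top-left  bias=+0
  edge (18, 0)→(20, 10): d=(2,10) right/bottom  bias=-1
  edge (20, 10)→(4, 11): d=(-16,1) right/bottom  bias=-1
    (8,0)@(17, 1): e=[3,12,147] → █
    (9,0)@(19, 1): e=[25,-8,145] → ·
    (7,1)@(15, 3): e=[9,36,117] → █
    (9,1)@(19, 3): e=[53,-4,113] → ·
    (6,2)@(13, 5): e=[15,60,87] → █
    (9,2)@(19, 5): e=[81,0,81] → ·  [on edge]
    (5,3)@(11, 7): e=[21,84,57] → █
    (9,3)@(19, 7): e=[109,4,49] → █
    (10,3)@(21, 7): e=[131,-16,47] → ·
    (3,4)@(7, 9): e=[5,128,29] → █
    (4,4)@(9, 9): e=[27,108,27] → █
    (10,4)@(21, 9): e=[159,-12,15] → ·
  covered (18 px):
    · · · · · · · · █ · · ·
    · · · · · · · █ █ · · ·
    · · · · · · █ █ █ · · ·
    · · · · · █ █ █ █ █ · ·
    · · · █ █ █ █ █ █ █ · ·
    · · · · · · · · · · · ·
    · · · · · · · · · · · ·
T4:
  2·area = 98  (B↔C swapped to make it positive)
  edge (14, 1)→(11, 12): d=(-3,11) right/bottom  bias=-1
  edge (11, 12)→(4, 5): d=(-7,-7) top-left  bias=+0
  edge (4, 5)→(14, 1): d=(10,-4) top-left  bias=+0
    (4,1)@(9, 3): e=[49,49,0] → █  [on edge]
    (5,1)@(11, 3): e=[27,63,8] → █
    (6,1)@(13, 3): e=[5,77,16] → █
    (7,1)@(15, 3): e=[-17,91,24] → ·
    (2,2)@(5, 5): e=[87,7,4] → █
    (3,2)@(7, 5): e=[65,21,12] → █
    (6,2)@(13, 5): e=[-1,63,36] → ·
    (2,3)@(5, 7): e=[81,-7,24] → ·
    (3,3)@(7, 7): e=[59,7,32] → █
    (6,3)@(13, 7): e=[-7,49,56] → ·
    (3,4)@(7, 9): e=[53,-7,52] → ·
    (4,4)@(9, 9): e=[31,7,60] → █
  covered (13 px):
    · · · · · · · · · · · ·
    · · · · █ █ █ · · · · ·
    · · █ █ █ █ · · · · · ·
    · · · █ █ █ · · · · · ·
    · · · · █ █ · · · · · ·
    · · · · · █ · · · · · ·
    · · · · · · · · · · · ·

Result: [0,10,10]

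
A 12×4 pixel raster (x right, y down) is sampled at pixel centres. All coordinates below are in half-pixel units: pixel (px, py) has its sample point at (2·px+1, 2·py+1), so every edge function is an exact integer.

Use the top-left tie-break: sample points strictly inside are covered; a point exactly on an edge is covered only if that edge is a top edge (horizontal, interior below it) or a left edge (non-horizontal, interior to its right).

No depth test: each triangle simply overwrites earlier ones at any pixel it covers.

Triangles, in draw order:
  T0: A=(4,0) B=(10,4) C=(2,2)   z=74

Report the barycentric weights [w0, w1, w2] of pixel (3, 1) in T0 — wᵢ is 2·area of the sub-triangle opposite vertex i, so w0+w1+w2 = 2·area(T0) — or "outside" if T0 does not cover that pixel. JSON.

T0:
  2·area = 20
  edge (4, 0)→(10, 4): d=(6,4) right/bottom  bias=-1
  edge (10, 4)→(2, 2): d=(-8,-2) top-left  bias=+0
  edge (2, 2)→(4, 0): d=(2,-2) top-left  bias=+0
    (1,0)@(3, 1): e=[10,10,0] → █  [on edge]
    (2,0)@(5, 1): e=[2,14,4] → █
    (3,0)@(7, 1): e=[-6,18,8] → ·
    (0,1)@(1, 3): e=[30,-10,0] → ·  [on edge]
    (1,1)@(3, 3): e=[22,-6,4] → ·
    (2,1)@(5, 3): e=[14,-2,8] → ·
    (3,1)@(7, 3): e=[6,2,12] → █
    (4,1)@(9, 3): e=[-2,6,16] → ·
    (3,2)@(7, 5): e=[18,-14,16] → ·
  covered (3 px):
    · █ █ · · · · · · · · ·
    · · · █ · · · · · · · ·
    · · · · · · · · · · · ·
    · · · · · · · · · · · ·

Result: [2,12,6]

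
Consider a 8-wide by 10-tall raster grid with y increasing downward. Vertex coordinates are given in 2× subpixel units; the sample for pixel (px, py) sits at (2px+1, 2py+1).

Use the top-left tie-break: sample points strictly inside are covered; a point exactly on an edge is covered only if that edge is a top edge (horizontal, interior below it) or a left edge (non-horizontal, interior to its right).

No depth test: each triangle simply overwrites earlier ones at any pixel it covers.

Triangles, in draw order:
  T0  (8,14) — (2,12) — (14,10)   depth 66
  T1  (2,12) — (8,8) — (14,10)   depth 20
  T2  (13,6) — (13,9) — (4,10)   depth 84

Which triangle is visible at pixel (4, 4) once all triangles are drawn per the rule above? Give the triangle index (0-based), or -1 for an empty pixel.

T0:
  2·area = 36
  edge (8, 14)→(2, 12): d=(-6,-2) top-left  bias=+0
  edge (2, 12)→(14, 10): d=(12,-2) top-left  bias=+0
  edge (14, 10)→(8, 14): d=(-6,4) right/bottom  bias=-1
    (4,5)@(9, 11): e=[20,2,14] → X
    (5,5)@(11, 11): e=[24,6,6] → X
    (6,5)@(13, 11): e=[28,10,-2] → .
    (2,6)@(5, 13): e=[0,18,18] → X  [on edge]
    (3,6)@(7, 13): e=[4,22,10] → X
    (5,6)@(11, 13): e=[12,30,-6] → .
    (2,7)@(5, 15): e=[-12,42,6] → .
    (3,7)@(7, 15): e=[-8,46,-2] → .
    (4,7)@(9, 15): e=[-4,50,-10] → .
    (5,7)@(11, 15): e=[0,54,-18] → .  [on edge]
  covered (5 px):
    . . . . . . . .
    . . . . . . . .
    . . . . . . . .
    . . . . . . . .
    . . . . . . . .
    . . . . X X . .
    . . X X X . . .
    . . . . . . . .
    . . . . . . . .
    . . . . . . . .
T1:
  2·area = 36
  edge (2, 12)→(8, 8): d=(6,-4) top-left  bias=+0
  edge (8, 8)→(14, 10): d=(6,2) right/bottom  bias=-1
  edge (14, 10)→(2, 12): d=(-12,2) right/bottom  bias=-1
    (2,3)@(5, 7): e=[-18,0,54] → .  [on edge]
    (3,4)@(7, 9): e=[2,8,26] → X
    (4,4)@(9, 9): e=[10,4,22] → X
    (5,4)@(11, 9): e=[18,0,18] → .  [on edge]
    (2,5)@(5, 11): e=[6,24,6] → X
    (4,5)@(9, 11): e=[22,16,-2] → .
    (2,6)@(5, 13): e=[18,36,-18] → .
    (3,6)@(7, 13): e=[26,32,-22] → .
  covered (4 px):
    . . . . . . . .
    . . . . . . . .
    . . . . . . . .
    . . . . . . . .
    . . . X X . . .
    . . X X . . . .
    . . . . . . . .
    . . . . . . . .
    . . . . . . . .
    . . . . . . . .
T2:
  2·area = 27
  edge (13, 6)→(13, 9): d=(0,3) right/bottom  bias=-1
  edge (13, 9)→(4, 10): d=(-9,1) right/bottom  bias=-1
  edge (4, 10)→(13, 6): d=(9,-4) top-left  bias=+0
    (6,0)@(13, 1): e=[0,72,-45] → .  [on edge]
    (6,1)@(13, 3): e=[0,54,-27] → .  [on edge]
    (6,2)@(13, 5): e=[0,36,-9] → .  [on edge]
    (5,3)@(11, 7): e=[6,20,1] → X
    (6,3)@(13, 7): e=[0,18,9] → .  [on edge]
    (3,4)@(7, 9): e=[18,6,3] → X
    (4,4)@(9, 9): e=[12,4,11] → X
    (6,4)@(13, 9): e=[0,0,27] → .  [on edge]
    (3,5)@(7, 11): e=[18,-12,21] → .
    (4,5)@(9, 11): e=[12,-14,29] → .
    (5,5)@(11, 11): e=[6,-16,37] → .
    (6,5)@(13, 11): e=[0,-18,45] → .  [on edge]
    (6,6)@(13, 13): e=[0,-36,63] → .  [on edge]
    (6,7)@(13, 15): e=[0,-54,81] → .  [on edge]
    (6,8)@(13, 17): e=[0,-72,99] → .  [on edge]
    (6,9)@(13, 19): e=[0,-90,117] → .  [on edge]
  covered (4 px):
    . . . . . . . .
    . . . . . . . .
    . . . . . . . .
    . . . . . X . .
    . . . X X X . .
    . . . . . . . .
    . . . . . . . .
    . . . . . . . .
    . . . . . . . .
    . . . . . . . .

Z-buffer (winner per pixel, '.' = empty):
  . . . . . . . .
  . . . . . . . .
  . . . . . . . .
  . . . . . 2 . .
  . . . 2 2 2 . .
  . . 1 1 0 0 . .
  . . 0 0 0 . . .
  . . . . . . . .
  . . . . . . . .
  . . . . . . . .

Result: 2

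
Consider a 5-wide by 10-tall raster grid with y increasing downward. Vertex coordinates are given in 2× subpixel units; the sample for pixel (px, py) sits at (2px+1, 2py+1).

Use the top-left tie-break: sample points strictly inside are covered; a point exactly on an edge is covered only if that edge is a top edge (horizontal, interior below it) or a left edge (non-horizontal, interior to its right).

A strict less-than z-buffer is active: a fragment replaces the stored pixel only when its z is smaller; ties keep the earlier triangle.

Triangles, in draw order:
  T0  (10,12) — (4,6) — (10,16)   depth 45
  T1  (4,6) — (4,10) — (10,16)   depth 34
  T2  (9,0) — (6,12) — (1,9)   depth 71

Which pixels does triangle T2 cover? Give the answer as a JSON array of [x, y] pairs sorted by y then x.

T0:
  2·area = 24  (B↔C swapped to make it positive)
  edge (10, 12)→(10, 16): d=(0,4) right/bottom  bias=-1
  edge (10, 16)→(4, 6): d=(-6,-10) top-left  bias=+0
  edge (4, 6)→(10, 12): d=(6,6) right/bottom  bias=-1
    (0,0)@(1, 1): e=[36,0,-12] → ·  [on edge]
    (0,1)@(1, 3): e=[36,-12,0] → ·  [on edge]
    (1,2)@(3, 5): e=[28,-4,0] → ·  [on edge]
    (2,3)@(5, 7): e=[20,4,0] → ·  [on edge]
    (3,4)@(7, 9): e=[12,12,0] → ·  [on edge]
    (3,5)@(7, 11): e=[12,0,12] → █  [on edge]
    (4,5)@(9, 11): e=[4,20,0] → ·  [on edge]
    (3,6)@(7, 13): e=[12,-12,24] → ·
    (4,6)@(9, 13): e=[4,8,12] → █
    (4,7)@(9, 15): e=[4,-4,24] → ·
  covered (2 px):
    · · · · ·
    · · · · ·
    · · · · ·
    · · · · ·
    · · · · ·
    · · · █ ·
    · · · · █
    · · · · ·
    · · · · ·
    · · · · ·
T1:
  2·area = 24  (B↔C swapped to make it positive)
  edge (4, 6)→(10, 16): d=(6,10) right/bottom  bias=-1
  edge (10, 16)→(4, 10): d=(-6,-6) top-left  bias=+0
  edge (4, 10)→(4, 6): d=(0,-4) top-left  bias=+0
    (0,0)@(1, 1): e=[0,36,-12] → ·  [on edge]
    (0,3)@(1, 7): e=[36,0,-12] → ·  [on edge]
    (1,4)@(3, 9): e=[28,0,-4] → ·  [on edge]
    (2,4)@(5, 9): e=[8,12,4] → █
    (3,4)@(7, 9): e=[-12,24,12] → ·
    (2,5)@(5, 11): e=[20,0,4] → █  [on edge]
    (3,5)@(7, 11): e=[0,12,12] → ·  [on edge]
    (2,6)@(5, 13): e=[32,-12,4] → ·
    (3,6)@(7, 13): e=[12,0,12] → █  [on edge]
    (4,6)@(9, 13): e=[-8,12,20] → ·
    (3,7)@(7, 15): e=[24,-12,12] → ·
    (4,7)@(9, 15): e=[4,0,20] → █  [on edge]
  covered (4 px):
    · · · · ·
    · · · · ·
    · · · · ·
    · · · · ·
    · · █ · ·
    · · █ · ·
    · · · █ ·
    · · · · █
    · · · · ·
    · · · · ·
T2:
  2·area = 69
  edge (9, 0)→(6, 12): d=(-3,12) right/bottom  bias=-1
  edge (6, 12)→(1, 9): d=(-5,-3) top-left  bias=+0
  edge (1, 9)→(9, 0): d=(8,-9) top-left  bias=+0
    (3,1)@(7, 3): e=[15,48,6] → █
    (4,1)@(9, 3): e=[-9,54,24] → ·
    (2,2)@(5, 5): e=[33,32,4] → █
    (4,2)@(9, 5): e=[-15,44,40] → ·
    (1,3)@(3, 7): e=[51,16,2] → █
    (4,3)@(9, 7): e=[-21,34,56] → ·
    (0,4)@(1, 9): e=[69,0,0] → █  [on edge]
    (3,4)@(7, 9): e=[-3,18,54] → ·
    (0,5)@(1, 11): e=[63,-10,16] → ·
    (1,5)@(3, 11): e=[39,-4,34] → ·
    (2,5)@(5, 11): e=[15,2,52] → █
    (3,5)@(7, 11): e=[-9,8,70] → ·
  covered (10 px):
    · · · · ·
    · · · █ ·
    · · █ █ ·
    · █ █ █ ·
    █ █ █ · ·
    · · █ · ·
    · · · · ·
    · · · · ·
    · · · · ·
    · · · · ·

Answer: [[3,1],[2,2],[3,2],[1,3],[2,3],[3,3],[0,4],[1,4],[2,4],[2,5]]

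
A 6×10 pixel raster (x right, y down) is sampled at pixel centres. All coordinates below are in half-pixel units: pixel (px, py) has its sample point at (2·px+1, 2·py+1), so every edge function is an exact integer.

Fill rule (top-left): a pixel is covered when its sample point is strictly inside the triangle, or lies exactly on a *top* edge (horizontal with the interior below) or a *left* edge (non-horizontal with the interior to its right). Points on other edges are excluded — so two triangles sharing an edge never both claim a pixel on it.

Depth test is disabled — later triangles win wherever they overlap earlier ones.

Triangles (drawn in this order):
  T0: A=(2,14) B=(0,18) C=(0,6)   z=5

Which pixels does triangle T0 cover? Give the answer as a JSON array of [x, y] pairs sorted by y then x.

T0:
  2·area = 24
  edge (2, 14)→(0, 18): d=(-2,4) right/bottom  bias=-1
  edge (0, 18)→(0, 6): d=(0,-12) top-left  bias=+0
  edge (0, 6)→(2, 14): d=(2,8) right/bottom  bias=-1
    (0,5)@(1, 11): e=[10,12,2] → X
    (1,5)@(3, 11): e=[2,36,-14] → .
    (0,6)@(1, 13): e=[6,12,6] → X
    (1,6)@(3, 13): e=[-2,36,-10] → .
    (0,7)@(1, 15): e=[2,12,10] → X
    (1,7)@(3, 15): e=[-6,36,-6] → .
    (0,8)@(1, 17): e=[-2,12,14] → .
  covered (3 px):
    . . . . . .
    . . . . . .
    . . . . . .
    . . . . . .
    . . . . . .
    X . . . . .
    X . . . . .
    X . . . . .
    . . . . . .
    . . . . . .

Final: [[0,5],[0,6],[0,7]]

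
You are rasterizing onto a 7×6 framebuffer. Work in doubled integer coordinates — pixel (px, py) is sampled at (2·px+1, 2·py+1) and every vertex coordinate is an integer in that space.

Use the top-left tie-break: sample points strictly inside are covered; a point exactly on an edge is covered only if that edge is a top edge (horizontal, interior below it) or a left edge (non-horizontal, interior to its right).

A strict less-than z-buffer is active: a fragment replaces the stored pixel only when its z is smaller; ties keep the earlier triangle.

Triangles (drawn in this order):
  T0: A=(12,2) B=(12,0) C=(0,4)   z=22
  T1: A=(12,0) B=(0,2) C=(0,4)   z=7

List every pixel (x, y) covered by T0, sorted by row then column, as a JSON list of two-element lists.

T0:
  2·area = 24  (B↔C swapped to make it positive)
  edge (12, 2)→(0, 4): d=(-12,2) right/bottom  bias=-1
  edge (0, 4)→(12, 0): d=(12,-4) top-left  bias=+0
  edge (12, 0)→(12, 2): d=(0,2) right/bottom  bias=-1
    (4,0)@(9, 1): e=[18,0,6] → #  [on edge]
    (5,0)@(11, 1): e=[14,8,2] → #
    (6,0)@(13, 1): e=[10,16,-2] → ·
    (1,1)@(3, 3): e=[6,0,18] → #  [on edge]
    (2,1)@(5, 3): e=[2,8,14] → #
    (3,1)@(7, 3): e=[-2,16,10] → ·
    (4,1)@(9, 3): e=[-6,24,6] → ·
    (5,1)@(11, 3): e=[-10,32,2] → ·
    (1,2)@(3, 5): e=[-18,24,18] → ·
    (2,2)@(5, 5): e=[-22,32,14] → ·
  covered (4 px):
    · · · · # # ·
    · # # · · · ·
    · · · · · · ·
    · · · · · · ·
    · · · · · · ·
    · · · · · · ·
T1:
  2·area = 24  (B↔C swapped to make it positive)
  edge (12, 0)→(0, 4): d=(-12,4) right/bottom  bias=-1
  edge (0, 4)→(0, 2): d=(0,-2) top-left  bias=+0
  edge (0, 2)→(12, 0): d=(12,-2) top-left  bias=+0
    (3,0)@(7, 1): e=[8,14,2] → #
    (4,0)@(9, 1): e=[0,18,6] → ·  [on edge]
    (0,1)@(1, 3): e=[8,2,14] → #
    (1,1)@(3, 3): e=[0,6,18] → ·  [on edge]
    (3,1)@(7, 3): e=[-16,14,26] → ·
    (0,2)@(1, 5): e=[-16,2,38] → ·
  covered (2 px):
    · · · # · · ·
    # · · · · · ·
    · · · · · · ·
    · · · · · · ·
    · · · · · · ·
    · · · · · · ·

Answer: [[4,0],[5,0],[1,1],[2,1]]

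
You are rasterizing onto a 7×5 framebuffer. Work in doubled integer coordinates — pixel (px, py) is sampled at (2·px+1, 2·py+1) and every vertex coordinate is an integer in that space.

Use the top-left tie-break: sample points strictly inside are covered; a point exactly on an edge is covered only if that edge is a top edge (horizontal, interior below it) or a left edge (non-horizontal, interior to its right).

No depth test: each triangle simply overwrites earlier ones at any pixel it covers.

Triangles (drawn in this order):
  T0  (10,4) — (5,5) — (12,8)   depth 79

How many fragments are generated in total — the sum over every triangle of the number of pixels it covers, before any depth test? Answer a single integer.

T0:
  2·area = 22  (B↔C swapped to make it positive)
  edge (10, 4)→(12, 8): d=(2,4) right/bottom  bias=-1
  edge (12, 8)→(5, 5): d=(-7,-3) top-left  bias=+0
  edge (5, 5)→(10, 4): d=(5,-1) top-left  bias=+0
    (2,2)@(5, 5): e=[22,0,0] → █  [on edge]
    (3,2)@(7, 5): e=[14,6,2] → █
    (4,2)@(9, 5): e=[6,12,4] → █
    (5,2)@(11, 5): e=[-2,18,6] → ·
    (2,3)@(5, 7): e=[26,-14,10] → ·
    (3,3)@(7, 7): e=[18,-8,12] → ·
    (4,3)@(9, 7): e=[10,-2,14] → ·
    (5,3)@(11, 7): e=[2,4,16] → █
    (6,3)@(13, 7): e=[-6,10,18] → ·
    (5,4)@(11, 9): e=[6,-10,26] → ·
  covered (4 px):
    · · · · · · ·
    · · · · · · ·
    · · █ █ █ · ·
    · · · · · █ ·
    · · · · · · ·

Final: 4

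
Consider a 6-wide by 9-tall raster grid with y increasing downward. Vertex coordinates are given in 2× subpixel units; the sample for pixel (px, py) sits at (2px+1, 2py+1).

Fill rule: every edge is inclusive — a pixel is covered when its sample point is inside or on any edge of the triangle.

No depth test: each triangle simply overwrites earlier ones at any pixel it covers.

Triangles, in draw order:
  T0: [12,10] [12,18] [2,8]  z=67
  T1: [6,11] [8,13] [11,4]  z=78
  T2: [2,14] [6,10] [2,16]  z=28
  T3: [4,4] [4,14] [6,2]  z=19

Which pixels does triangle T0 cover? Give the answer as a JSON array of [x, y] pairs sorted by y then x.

T0:
  2·area = 80
  edge (12, 10)→(12, 18): d=(0,8) inclusive
  edge (12, 18)→(2, 8): d=(-10,-10) inclusive
  edge (2, 8)→(12, 10): d=(10,2) inclusive
    (0,3)@(1, 7): e=[88,0,-8] → ·  [on edge]
    (1,4)@(3, 9): e=[72,0,8] → █  [on edge]
    (2,4)@(5, 9): e=[56,20,4] → █
    (3,4)@(7, 9): e=[40,40,0] → █  [on edge]
    (4,4)@(9, 9): e=[24,60,-4] → ·
    (1,5)@(3, 11): e=[72,-20,28] → ·
    (2,5)@(5, 11): e=[56,0,24] → █  [on edge]
    (4,5)@(9, 11): e=[24,40,16] → █
    (5,5)@(11, 11): e=[8,60,12] → █
    (2,6)@(5, 13): e=[56,-20,44] → ·
    (3,6)@(7, 13): e=[40,0,40] → █  [on edge]
    (3,7)@(7, 15): e=[40,-20,60] → ·
    (4,7)@(9, 15): e=[24,0,56] → █  [on edge]
    (5,8)@(11, 17): e=[8,0,72] → █  [on edge]
  covered (13 px):
    · · · · · ·
    · · · · · ·
    · · · · · ·
    · · · · · ·
    · █ █ █ · ·
    · · █ █ █ █
    · · · █ █ █
    · · · · █ █
    · · · · · █
T1:
  2·area = 24  (B↔C swapped to make it positive)
  edge (6, 11)→(11, 4): d=(5,-7) inclusive
  edge (11, 4)→(8, 13): d=(-3,9) inclusive
  edge (8, 13)→(6, 11): d=(-2,-2) inclusive
    (4,3)@(9, 7): e=[1,9,14] → █
    (5,3)@(11, 7): e=[15,-9,18] → ·
    (4,4)@(9, 9): e=[11,3,10] → █
    (5,4)@(11, 9): e=[25,-15,14] → ·
    (3,5)@(7, 11): e=[7,15,2] → █
    (4,5)@(9, 11): e=[21,-3,6] → ·
    (3,6)@(7, 13): e=[17,9,-2] → ·
  covered (3 px):
    · · · · · ·
    · · · · · ·
    · · · · · ·
    · · · · █ ·
    · · · · █ ·
    · · · █ · ·
    · · · · · ·
    · · · · · ·
    · · · · · ·
T2:
  2·area = 8
  edge (2, 14)→(6, 10): d=(4,-4) inclusive
  edge (6, 10)→(2, 16): d=(-4,6) inclusive
  edge (2, 16)→(2, 14): d=(0,-2) inclusive
    (5,2)@(11, 5): e=[0,-10,18] → ·  [on edge]
    (4,3)@(9, 7): e=[0,-6,14] → ·  [on edge]
    (3,4)@(7, 9): e=[0,-2,10] → ·  [on edge]
    (2,5)@(5, 11): e=[0,2,6] → █  [on edge]
    (3,5)@(7, 11): e=[8,-10,10] → ·
    (1,6)@(3, 13): e=[0,6,2] → █  [on edge]
    (2,6)@(5, 13): e=[8,-6,6] → ·
    (0,7)@(1, 15): e=[0,10,-2] → ·  [on edge]
    (1,7)@(3, 15): e=[8,-2,2] → ·
  covered (2 px):
    · · · · · ·
    · · · · · ·
    · · · · · ·
    · · · · · ·
    · · · · · ·
    · · █ · · ·
    · █ · · · ·
    · · · · · ·
    · · · · · ·
T3:
  2·area = 20  (B↔C swapped to make it positive)
  edge (4, 4)→(6, 2): d=(2,-2) inclusive
  edge (6, 2)→(4, 14): d=(-2,12) inclusive
  edge (4, 14)→(4, 4): d=(0,-10) inclusive
    (3,0)@(7, 1): e=[0,-10,30] → ·  [on edge]
    (2,1)@(5, 3): e=[0,10,10] → █  [on edge]
    (3,1)@(7, 3): e=[4,-14,30] → ·
    (1,2)@(3, 5): e=[0,30,-10] → ·  [on edge]
    (2,2)@(5, 5): e=[4,6,10] → █
    (3,2)@(7, 5): e=[8,-18,30] → ·
    (0,3)@(1, 7): e=[0,50,-30] → ·  [on edge]
    (2,3)@(5, 7): e=[8,2,10] → █
    (3,3)@(7, 7): e=[12,-22,30] → ·
    (2,4)@(5, 9): e=[12,-2,10] → ·
  covered (3 px):
    · · · · · ·
    · · █ · · ·
    · · █ · · ·
    · · █ · · ·
    · · · · · ·
    · · · · · ·
    · · · · · ·
    · · · · · ·
    · · · · · ·

Answer: [[1,4],[2,4],[3,4],[2,5],[3,5],[4,5],[5,5],[3,6],[4,6],[5,6],[4,7],[5,7],[5,8]]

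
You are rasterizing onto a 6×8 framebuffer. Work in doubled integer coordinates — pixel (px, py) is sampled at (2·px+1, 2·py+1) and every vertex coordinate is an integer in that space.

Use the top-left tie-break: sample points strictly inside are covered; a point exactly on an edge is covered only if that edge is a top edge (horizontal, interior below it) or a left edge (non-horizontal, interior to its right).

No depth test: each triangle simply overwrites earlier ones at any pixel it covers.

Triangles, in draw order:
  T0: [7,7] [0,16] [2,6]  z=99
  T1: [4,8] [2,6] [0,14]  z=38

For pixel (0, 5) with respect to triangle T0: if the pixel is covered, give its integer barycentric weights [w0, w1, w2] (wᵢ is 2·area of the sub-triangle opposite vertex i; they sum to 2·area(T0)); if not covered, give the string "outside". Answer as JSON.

T0:
  2·area = 52
  edge (7, 7)→(0, 16): d=(-7,9) right/bottom  bias=-1
  edge (0, 16)→(2, 6): d=(2,-10) top-left  bias=+0
  edge (2, 6)→(7, 7): d=(5,1) right/bottom  bias=-1
    (1,0)@(3, 1): e=[78,0,-26] → .  [on edge]
    (1,3)@(3, 7): e=[36,12,4] → X
    (2,3)@(5, 7): e=[18,32,2] → X
    (3,3)@(7, 7): e=[0,52,0] → .  [on edge]
    (1,4)@(3, 9): e=[22,16,14] → X
    (3,4)@(7, 9): e=[-14,56,10] → .
    (0,5)@(1, 11): e=[26,0,26] → X  [on edge]
    (2,5)@(5, 11): e=[-10,40,22] → .
    (0,6)@(1, 13): e=[12,4,36] → X
    (1,6)@(3, 13): e=[-6,24,34] → .
    (0,7)@(1, 15): e=[-2,8,46] → .
  covered (7 px):
    . . . . . .
    . . . . . .
    . . . . . .
    . X X . . .
    . X X . . .
    X X . . . .
    X . . . . .
    . . . . . .
T1:
  2·area = 20  (B↔C swapped to make it positive)
  edge (4, 8)→(0, 14): d=(-4,6) right/bottom  bias=-1
  edge (0, 14)→(2, 6): d=(2,-8) top-left  bias=+0
  edge (2, 6)→(4, 8): d=(2,2) right/bottom  bias=-1
    (0,2)@(1, 5): e=[30,-10,0] → .  [on edge]
    (1,3)@(3, 7): e=[10,10,0] → .  [on edge]
    (1,4)@(3, 9): e=[2,14,4] → X
    (2,4)@(5, 9): e=[-10,30,0] → .  [on edge]
    (0,5)@(1, 11): e=[6,2,12] → X
    (1,5)@(3, 11): e=[-6,18,8] → .
    (3,5)@(7, 11): e=[-30,50,0] → .  [on edge]
    (0,6)@(1, 13): e=[-2,6,16] → .
    (4,6)@(9, 13): e=[-50,70,0] → .  [on edge]
    (5,7)@(11, 15): e=[-70,90,0] → .  [on edge]
  covered (2 px):
    . . . . . .
    . . . . . .
    . . . . . .
    . . . . . .
    . X . . . .
    X . . . . .
    . . . . . .
    . . . . . .

Result: [0,26,26]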